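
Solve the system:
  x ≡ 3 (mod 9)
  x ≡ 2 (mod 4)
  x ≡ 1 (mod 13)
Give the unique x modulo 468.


Moduli 9, 4, 13 are pairwise coprime; by CRT there is a unique solution modulo M = 9 · 4 · 13 = 468.
Solve pairwise, accumulating the modulus:
  Start with x ≡ 3 (mod 9).
  Combine with x ≡ 2 (mod 4): since gcd(9, 4) = 1, we get a unique residue mod 36.
    Write x = 3 + 9·t and substitute into x ≡ 2 (mod 4): 9·t ≡ 2 − 3 = -1 (mod 4).
    Reduce coefficients mod 4: 1·t ≡ 3 (mod 4).
    So t ≡ 3 (mod 4).
    Then x = 3 + 9·3 = 30, valid modulo lcm(9, 4) = 36: x ≡ 30 (mod 36).
  Combine with x ≡ 1 (mod 13): since gcd(36, 13) = 1, we get a unique residue mod 468.
    Write x = 30 + 36·t and substitute into x ≡ 1 (mod 13): 36·t ≡ 1 − 30 = -29 (mod 13).
    Reduce coefficients mod 13: 10·t ≡ 10 (mod 13).
    The inverse of 10 mod 13 is 4 (since 10·4 = 40 = 3·13 + 1), so t ≡ 4·10 = 40 ≡ 1 (mod 13).
    Then x = 30 + 36·1 = 66, valid modulo lcm(36, 13) = 468: x ≡ 66 (mod 468).
Verify: 66 mod 9 = 3 ✓, 66 mod 4 = 2 ✓, 66 mod 13 = 1 ✓.

x ≡ 66 (mod 468).


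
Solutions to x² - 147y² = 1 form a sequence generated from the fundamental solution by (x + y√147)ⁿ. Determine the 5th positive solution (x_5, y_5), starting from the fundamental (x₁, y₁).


Step 1: Find the fundamental solution (x₁, y₁) of x² - 147y² = 1.
  Expand √147 as a continued fraction. a₀ = ⌊√147⌋ = 12; iterate m_{k+1} = d_k·a_k − m_k, d_{k+1} = (147 − m_{k+1}²)/d_k, a_{k+1} = ⌊(a₀ + m_{k+1})/d_{k+1}⌋ (starting m₀ = 0, d₀ = 1), with convergents p_k = a_k·p_{k-1} + p_{k-2}, q_k = a_k·q_{k-1} + q_{k-2} (p₋₁ = 1, q₋₁ = 0):
  k = 0: a₀ = 12; p₀/q₀ = 12/1; p₀² − 147·q₀² = 144 − 147 = -3.
  k = 1: m = 12, d = 3, a = ⌊(12 + 12)/3⌋ = 8; p/q = (8·12 + 1)/(8·1 + 0) = 97/8; p² − 147·q² = 9409 − 9408 = 1.
  The first convergent with p² − 147·q² = 1 gives the fundamental solution (x₁, y₁) = (97, 8).
Step 2: Apply the recurrence (x_{n+1}, y_{n+1}) = (x₁x_n + 147y₁y_n, x₁y_n + y₁x_n) repeatedly.
  From (x_1, y_1) = (97, 8): x_2 = 97·97 + 147·8·8 = 18817; y_2 = 97·8 + 8·97 = 1552.
  From (x_2, y_2) = (18817, 1552): x_3 = 97·18817 + 147·8·1552 = 3650401; y_3 = 97·1552 + 8·18817 = 301080.
  From (x_3, y_3) = (3650401, 301080): x_4 = 97·3650401 + 147·8·301080 = 708158977; y_4 = 97·301080 + 8·3650401 = 58407968.
  From (x_4, y_4) = (708158977, 58407968): x_5 = 97·708158977 + 147·8·58407968 = 137379191137; y_5 = 97·58407968 + 8·708158977 = 11330844712.
Step 3: Verify x_5² - 147·y_5² = 18873042157456379352769 - 18873042157456379352768 = 1 (should be 1). ✓

(x_1, y_1) = (97, 8); (x_5, y_5) = (137379191137, 11330844712).


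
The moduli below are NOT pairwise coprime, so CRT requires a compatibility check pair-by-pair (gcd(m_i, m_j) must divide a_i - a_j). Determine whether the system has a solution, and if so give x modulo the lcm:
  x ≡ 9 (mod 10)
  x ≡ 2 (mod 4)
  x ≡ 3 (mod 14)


Moduli 10, 4, 14 are not pairwise coprime, so CRT works modulo lcm(m_i) when all pairwise compatibility conditions hold.
Pairwise compatibility: gcd(m_i, m_j) must divide a_i - a_j for every pair.
Merge one congruence at a time:
  Start: x ≡ 9 (mod 10).
  Combine with x ≡ 2 (mod 4): gcd(10, 4) = 2, and 2 - 9 = -7 is NOT divisible by 2.
    ⇒ system is inconsistent (no integer solution).

No solution (the system is inconsistent).


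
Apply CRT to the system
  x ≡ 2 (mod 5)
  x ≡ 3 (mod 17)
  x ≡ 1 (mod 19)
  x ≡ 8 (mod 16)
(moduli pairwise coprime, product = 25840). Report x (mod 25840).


Product of moduli M = 5 · 17 · 19 · 16 = 25840.
Merge one congruence at a time:
  Start: x ≡ 2 (mod 5).
  Combine with x ≡ 3 (mod 17); new modulus lcm = 85.
    Write x = 2 + 5·t and substitute into x ≡ 3 (mod 17): 5·t ≡ 3 − 2 = 1 (mod 17).
    The inverse of 5 mod 17 is 7 (since 5·7 = 35 = 2·17 + 1), so t ≡ 7·1 = 7 ≡ 7 (mod 17).
    Then x = 2 + 5·7 = 37, valid modulo lcm(5, 17) = 85: x ≡ 37 (mod 85).
  Combine with x ≡ 1 (mod 19); new modulus lcm = 1615.
    Write x = 37 + 85·t and substitute into x ≡ 1 (mod 19): 85·t ≡ 1 − 37 = -36 (mod 19).
    Reduce coefficients mod 19: 9·t ≡ 2 (mod 19).
    The inverse of 9 mod 19 is 17 (since 9·17 = 153 = 8·19 + 1), so t ≡ 17·2 = 34 ≡ 15 (mod 19).
    Then x = 37 + 85·15 = 1312, valid modulo lcm(85, 19) = 1615: x ≡ 1312 (mod 1615).
  Combine with x ≡ 8 (mod 16); new modulus lcm = 25840.
    Write x = 1312 + 1615·t and substitute into x ≡ 8 (mod 16): 1615·t ≡ 8 − 1312 = -1304 (mod 16).
    Reduce coefficients mod 16: 15·t ≡ 8 (mod 16).
    The inverse of 15 mod 16 is 15 (since 15·15 = 225 = 14·16 + 1), so t ≡ 15·8 = 120 ≡ 8 (mod 16).
    Then x = 1312 + 1615·8 = 14232, valid modulo lcm(1615, 16) = 25840: x ≡ 14232 (mod 25840).
Verify against each original: 14232 mod 5 = 2, 14232 mod 17 = 3, 14232 mod 19 = 1, 14232 mod 16 = 8.

x ≡ 14232 (mod 25840).


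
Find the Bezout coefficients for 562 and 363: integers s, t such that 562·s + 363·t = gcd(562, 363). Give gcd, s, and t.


Euclidean algorithm on (562, 363) — divide until remainder is 0:
  562 = 1 · 363 + 199
  363 = 1 · 199 + 164
  199 = 1 · 164 + 35
  164 = 4 · 35 + 24
  35 = 1 · 24 + 11
  24 = 2 · 11 + 2
  11 = 5 · 2 + 1
  2 = 2 · 1 + 0
gcd(562, 363) = 1.
Track Bezout coefficients alongside the remainders: start with r₀ = 562 = a·1 + b·0 (s = 1, t = 0) and r₁ = 363 = a·0 + b·1 (s = 0, t = 1); each new remainder r_{k+1} = r_{k-1} − q_k·r_k inherits s_{k+1} = s_{k-1} − q_k·s_k, t_{k+1} = t_{k-1} − q_k·t_k, so r_k = a·s_k + b·t_k at every step:
  q = 1: r = 199, s = 1 − 1·0 = 1, t = 0 − 1·1 = -1  (check: 562·1 + 363·(-1) = 199)
  q = 1: r = 164, s = 0 − 1·1 = -1, t = 1 − 1·(-1) = 2  (check: 562·(-1) + 363·2 = 164)
  q = 1: r = 35, s = 1 − 1·(-1) = 2, t = -1 − 1·2 = -3  (check: 562·2 + 363·(-3) = 35)
  q = 4: r = 24, s = -1 − 4·2 = -9, t = 2 − 4·(-3) = 14  (check: 562·(-9) + 363·14 = 24)
  q = 1: r = 11, s = 2 − 1·(-9) = 11, t = -3 − 1·14 = -17  (check: 562·11 + 363·(-17) = 11)
  q = 2: r = 2, s = -9 − 2·11 = -31, t = 14 − 2·(-17) = 48  (check: 562·(-31) + 363·48 = 2)
  q = 5: r = 1, s = 11 − 5·(-31) = 166, t = -17 − 5·48 = -257  (check: 562·166 + 363·(-257) = 1)
The row with r = 1 (the gcd) gives the Bezout coefficients s = 166, t = -257.
Result: 562 · (166) + 363 · (-257) = 1.

gcd(562, 363) = 1; s = 166, t = -257 (check: 562·166 + 363·(-257) = 1).


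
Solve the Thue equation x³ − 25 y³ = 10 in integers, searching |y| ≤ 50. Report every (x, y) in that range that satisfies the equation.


The equation is x³ - 25y³ = 10. For fixed y, x³ = 25·y³ + 10, so a solution requires the RHS to be a perfect cube.
Strategy: iterate y from -50 to 50, compute RHS = 25·y³ + 10, and check whether it is a (positive or negative) perfect cube.
Check small values of y:
  y = 0: RHS = 10 is not a perfect cube.
  y = 1: RHS = 35 is not a perfect cube.
  y = -1: RHS = -15 is not a perfect cube.
  y = 2: RHS = 210 is not a perfect cube.
  y = -2: RHS = -190 is not a perfect cube.
  y = 3: RHS = 685 is not a perfect cube.
  y = -3: RHS = -665 is not a perfect cube.
Continuing the search up to |y| = 50 finds no solutions either.
No (x, y) in the scanned range satisfies the equation.

No integer solutions with |y| ≤ 50.


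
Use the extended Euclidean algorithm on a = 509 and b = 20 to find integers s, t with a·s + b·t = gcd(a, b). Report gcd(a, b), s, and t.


Euclidean algorithm on (509, 20) — divide until remainder is 0:
  509 = 25 · 20 + 9
  20 = 2 · 9 + 2
  9 = 4 · 2 + 1
  2 = 2 · 1 + 0
gcd(509, 20) = 1.
Track Bezout coefficients alongside the remainders: start with r₀ = 509 = a·1 + b·0 (s = 1, t = 0) and r₁ = 20 = a·0 + b·1 (s = 0, t = 1); each new remainder r_{k+1} = r_{k-1} − q_k·r_k inherits s_{k+1} = s_{k-1} − q_k·s_k, t_{k+1} = t_{k-1} − q_k·t_k, so r_k = a·s_k + b·t_k at every step:
  q = 25: r = 9, s = 1 − 25·0 = 1, t = 0 − 25·1 = -25  (check: 509·1 + 20·(-25) = 9)
  q = 2: r = 2, s = 0 − 2·1 = -2, t = 1 − 2·(-25) = 51  (check: 509·(-2) + 20·51 = 2)
  q = 4: r = 1, s = 1 − 4·(-2) = 9, t = -25 − 4·51 = -229  (check: 509·9 + 20·(-229) = 1)
The row with r = 1 (the gcd) gives the Bezout coefficients s = 9, t = -229.
Result: 509 · (9) + 20 · (-229) = 1.

gcd(509, 20) = 1; s = 9, t = -229 (check: 509·9 + 20·(-229) = 1).


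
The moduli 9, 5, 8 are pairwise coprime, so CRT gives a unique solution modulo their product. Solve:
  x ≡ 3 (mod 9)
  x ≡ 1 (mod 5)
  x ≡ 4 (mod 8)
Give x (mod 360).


Moduli 9, 5, 8 are pairwise coprime; by CRT there is a unique solution modulo M = 9 · 5 · 8 = 360.
Solve pairwise, accumulating the modulus:
  Start with x ≡ 3 (mod 9).
  Combine with x ≡ 1 (mod 5): since gcd(9, 5) = 1, we get a unique residue mod 45.
    Write x = 3 + 9·t and substitute into x ≡ 1 (mod 5): 9·t ≡ 1 − 3 = -2 (mod 5).
    Reduce coefficients mod 5: 4·t ≡ 3 (mod 5).
    The inverse of 4 mod 5 is 4 (since 4·4 = 16 = 3·5 + 1), so t ≡ 4·3 = 12 ≡ 2 (mod 5).
    Then x = 3 + 9·2 = 21, valid modulo lcm(9, 5) = 45: x ≡ 21 (mod 45).
  Combine with x ≡ 4 (mod 8): since gcd(45, 8) = 1, we get a unique residue mod 360.
    Write x = 21 + 45·t and substitute into x ≡ 4 (mod 8): 45·t ≡ 4 − 21 = -17 (mod 8).
    Reduce coefficients mod 8: 5·t ≡ 7 (mod 8).
    The inverse of 5 mod 8 is 5 (since 5·5 = 25 = 3·8 + 1), so t ≡ 5·7 = 35 ≡ 3 (mod 8).
    Then x = 21 + 45·3 = 156, valid modulo lcm(45, 8) = 360: x ≡ 156 (mod 360).
Verify: 156 mod 9 = 3 ✓, 156 mod 5 = 1 ✓, 156 mod 8 = 4 ✓.

x ≡ 156 (mod 360).


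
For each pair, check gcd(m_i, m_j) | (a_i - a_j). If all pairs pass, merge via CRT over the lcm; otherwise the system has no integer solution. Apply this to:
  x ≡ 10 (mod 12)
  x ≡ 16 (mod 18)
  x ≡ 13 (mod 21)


Moduli 12, 18, 21 are not pairwise coprime, so CRT works modulo lcm(m_i) when all pairwise compatibility conditions hold.
Pairwise compatibility: gcd(m_i, m_j) must divide a_i - a_j for every pair.
Merge one congruence at a time:
  Start: x ≡ 10 (mod 12).
  Combine with x ≡ 16 (mod 18): gcd(12, 18) = 6; 16 - 10 = 6, which IS divisible by 6, so compatible.
    Write x = 10 + 12·t and substitute into x ≡ 16 (mod 18): 12·t ≡ 16 − 10 = 6 (mod 18).
    Divide the congruence (and modulus) by g = 6: 2·t ≡ 1 (mod 3).
    The inverse of 2 mod 3 is 2 (since 2·2 = 4 = 1·3 + 1), so t ≡ 2·1 = 2 ≡ 2 (mod 3).
    Then x = 10 + 12·2 = 34, valid modulo lcm(12, 18) = 36: x ≡ 34 (mod 36).
  Combine with x ≡ 13 (mod 21): gcd(36, 21) = 3; 13 - 34 = -21, which IS divisible by 3, so compatible.
    Write x = 34 + 36·t and substitute into x ≡ 13 (mod 21): 36·t ≡ 13 − 34 = -21 (mod 21).
    Divide the congruence (and modulus) by g = 3: 12·t ≡ -7 (mod 7).
    Reduce coefficients mod 7: 5·t ≡ 0 (mod 7).
    The inverse of 5 mod 7 is 3 (since 5·3 = 15 = 2·7 + 1), so t ≡ 3·0 = 0 ≡ 0 (mod 7).
    Then x = 34 + 36·0 = 34, valid modulo lcm(36, 21) = 252: x ≡ 34 (mod 252).
Verify: 34 mod 12 = 10, 34 mod 18 = 16, 34 mod 21 = 13.

x ≡ 34 (mod 252).


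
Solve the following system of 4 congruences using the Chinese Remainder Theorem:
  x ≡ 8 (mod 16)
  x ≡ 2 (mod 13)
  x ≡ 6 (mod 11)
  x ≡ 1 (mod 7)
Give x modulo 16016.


Product of moduli M = 16 · 13 · 11 · 7 = 16016.
Merge one congruence at a time:
  Start: x ≡ 8 (mod 16).
  Combine with x ≡ 2 (mod 13); new modulus lcm = 208.
    Write x = 8 + 16·t and substitute into x ≡ 2 (mod 13): 16·t ≡ 2 − 8 = -6 (mod 13).
    Reduce coefficients mod 13: 3·t ≡ 7 (mod 13).
    The inverse of 3 mod 13 is 9 (since 3·9 = 27 = 2·13 + 1), so t ≡ 9·7 = 63 ≡ 11 (mod 13).
    Then x = 8 + 16·11 = 184, valid modulo lcm(16, 13) = 208: x ≡ 184 (mod 208).
  Combine with x ≡ 6 (mod 11); new modulus lcm = 2288.
    Write x = 184 + 208·t and substitute into x ≡ 6 (mod 11): 208·t ≡ 6 − 184 = -178 (mod 11).
    Reduce coefficients mod 11: 10·t ≡ 9 (mod 11).
    The inverse of 10 mod 11 is 10 (since 10·10 = 100 = 9·11 + 1), so t ≡ 10·9 = 90 ≡ 2 (mod 11).
    Then x = 184 + 208·2 = 600, valid modulo lcm(208, 11) = 2288: x ≡ 600 (mod 2288).
  Combine with x ≡ 1 (mod 7); new modulus lcm = 16016.
    Write x = 600 + 2288·t and substitute into x ≡ 1 (mod 7): 2288·t ≡ 1 − 600 = -599 (mod 7).
    Reduce coefficients mod 7: 6·t ≡ 3 (mod 7).
    The inverse of 6 mod 7 is 6 (since 6·6 = 36 = 5·7 + 1), so t ≡ 6·3 = 18 ≡ 4 (mod 7).
    Then x = 600 + 2288·4 = 9752, valid modulo lcm(2288, 7) = 16016: x ≡ 9752 (mod 16016).
Verify against each original: 9752 mod 16 = 8, 9752 mod 13 = 2, 9752 mod 11 = 6, 9752 mod 7 = 1.

x ≡ 9752 (mod 16016).


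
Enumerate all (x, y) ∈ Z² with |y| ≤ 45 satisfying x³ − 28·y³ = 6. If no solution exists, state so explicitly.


The equation is x³ - 28y³ = 6. For fixed y, x³ = 28·y³ + 6, so a solution requires the RHS to be a perfect cube.
Strategy: iterate y from -45 to 45, compute RHS = 28·y³ + 6, and check whether it is a (positive or negative) perfect cube.
Check small values of y:
  y = 0: RHS = 6 is not a perfect cube.
  y = 1: RHS = 34 is not a perfect cube.
  y = -1: RHS = -22 is not a perfect cube.
  y = 2: RHS = 230 is not a perfect cube.
  y = -2: RHS = -218 is not a perfect cube.
  y = 3: RHS = 762 is not a perfect cube.
  y = -3: RHS = -750 is not a perfect cube.
Continuing the search up to |y| = 45 finds no solutions either.
No (x, y) in the scanned range satisfies the equation.

No integer solutions with |y| ≤ 45.


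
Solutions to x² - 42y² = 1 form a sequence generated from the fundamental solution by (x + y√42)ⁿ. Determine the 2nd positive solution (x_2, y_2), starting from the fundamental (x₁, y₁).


Step 1: Find the fundamental solution (x₁, y₁) of x² - 42y² = 1.
  Expand √42 as a continued fraction. a₀ = ⌊√42⌋ = 6; iterate m_{k+1} = d_k·a_k − m_k, d_{k+1} = (42 − m_{k+1}²)/d_k, a_{k+1} = ⌊(a₀ + m_{k+1})/d_{k+1}⌋ (starting m₀ = 0, d₀ = 1), with convergents p_k = a_k·p_{k-1} + p_{k-2}, q_k = a_k·q_{k-1} + q_{k-2} (p₋₁ = 1, q₋₁ = 0):
  k = 0: a₀ = 6; p₀/q₀ = 6/1; p₀² − 42·q₀² = 36 − 42 = -6.
  k = 1: m = 6, d = 6, a = ⌊(6 + 6)/6⌋ = 2; p/q = (2·6 + 1)/(2·1 + 0) = 13/2; p² − 42·q² = 169 − 168 = 1.
  The first convergent with p² − 42·q² = 1 gives the fundamental solution (x₁, y₁) = (13, 2).
Step 2: Apply the recurrence (x_{n+1}, y_{n+1}) = (x₁x_n + 42y₁y_n, x₁y_n + y₁x_n) repeatedly.
  From (x_1, y_1) = (13, 2): x_2 = 13·13 + 42·2·2 = 337; y_2 = 13·2 + 2·13 = 52.
Step 3: Verify x_2² - 42·y_2² = 113569 - 113568 = 1 (should be 1). ✓

(x_1, y_1) = (13, 2); (x_2, y_2) = (337, 52).


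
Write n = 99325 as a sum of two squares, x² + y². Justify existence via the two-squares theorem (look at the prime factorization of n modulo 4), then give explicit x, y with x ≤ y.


Step 1: Factor n = 99325 = 5^2 · 29 · 137.
Step 2: Check the mod-4 condition on each prime factor: 5 ≡ 1 (mod 4), exponent 2; 29 ≡ 1 (mod 4), exponent 1; 137 ≡ 1 (mod 4), exponent 1.
All primes ≡ 3 (mod 4) appear to even exponent (or don't appear), so by the two-squares theorem n IS expressible as a sum of two squares.
Step 3: Build a representation. Group n = k² · m with k = 5 and m = 29 · 137 = 3973 (a product of primes ≡ 1 (mod 4)); a representation of m scales to one of n via (k·x)² + (k·y)² = k²(x² + y²). Each prime p ≡ 1 (mod 4) is itself a sum of two squares; find a² by testing p − a² for a perfect square:
  29: 29 − 1² = 28, 29 − 2² = 25 = 5² ⇒ 29 = 2² + 5².
  137: 137 − 1² = 136, 137 − 2² = 133, 137 − 3² = 128, 137 − 4² = 121 = 11² ⇒ 137 = 4² + 11².
  Combine using the Brahmagupta–Fibonacci identity (a² + b²)(c² + d²) = (ac − bd)² + (ad + bc)² = (ac + bd)² + (ad − bc)²:
  29 · 137 = 3973: from (2² + 5²)(4² + 11²), take (2·4 − 5·11, 2·11 + 5·4) = (8 − 55, 22 + 20) = (-47, 42); dropping signs (only squares matter) gives (47, 42); check 47² + 42² = 2209 + 1764 = 3973 ✓.
  Scale by k = 5: (5·47, 5·42) = (235, 210).
Step 4: Order so x ≤ y and verify: 210² + 235² = 44100 + 55225 = 99325 = n. ✓

n = 99325 = 210² + 235² (one valid representation with x ≤ y).


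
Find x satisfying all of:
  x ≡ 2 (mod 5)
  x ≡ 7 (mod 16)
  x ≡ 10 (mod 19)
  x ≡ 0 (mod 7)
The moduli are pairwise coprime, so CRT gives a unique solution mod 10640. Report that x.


Product of moduli M = 5 · 16 · 19 · 7 = 10640.
Merge one congruence at a time:
  Start: x ≡ 2 (mod 5).
  Combine with x ≡ 7 (mod 16); new modulus lcm = 80.
    Write x = 2 + 5·t and substitute into x ≡ 7 (mod 16): 5·t ≡ 7 − 2 = 5 (mod 16).
    The inverse of 5 mod 16 is 13 (since 5·13 = 65 = 4·16 + 1), so t ≡ 13·5 = 65 ≡ 1 (mod 16).
    Then x = 2 + 5·1 = 7, valid modulo lcm(5, 16) = 80: x ≡ 7 (mod 80).
  Combine with x ≡ 10 (mod 19); new modulus lcm = 1520.
    Write x = 7 + 80·t and substitute into x ≡ 10 (mod 19): 80·t ≡ 10 − 7 = 3 (mod 19).
    Reduce coefficients mod 19: 4·t ≡ 3 (mod 19).
    The inverse of 4 mod 19 is 5 (since 4·5 = 20 = 1·19 + 1), so t ≡ 5·3 = 15 ≡ 15 (mod 19).
    Then x = 7 + 80·15 = 1207, valid modulo lcm(80, 19) = 1520: x ≡ 1207 (mod 1520).
  Combine with x ≡ 0 (mod 7); new modulus lcm = 10640.
    Write x = 1207 + 1520·t and substitute into x ≡ 0 (mod 7): 1520·t ≡ 0 − 1207 = -1207 (mod 7).
    Reduce coefficients mod 7: 1·t ≡ 4 (mod 7).
    So t ≡ 4 (mod 7).
    Then x = 1207 + 1520·4 = 7287, valid modulo lcm(1520, 7) = 10640: x ≡ 7287 (mod 10640).
Verify against each original: 7287 mod 5 = 2, 7287 mod 16 = 7, 7287 mod 19 = 10, 7287 mod 7 = 0.

x ≡ 7287 (mod 10640).


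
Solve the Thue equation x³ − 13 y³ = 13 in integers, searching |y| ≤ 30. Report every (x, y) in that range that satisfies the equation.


The equation is x³ - 13y³ = 13. For fixed y, x³ = 13·y³ + 13, so a solution requires the RHS to be a perfect cube.
Strategy: iterate y from -30 to 30, compute RHS = 13·y³ + 13, and check whether it is a (positive or negative) perfect cube.
Check small values of y:
  y = 0: RHS = 13 is not a perfect cube.
  y = 1: RHS = 26 is not a perfect cube.
  y = -1: RHS = 0 = (0)³ ⇒ x = 0 works.
  y = 2: RHS = 117 is not a perfect cube.
  y = -2: RHS = -91 is not a perfect cube.
  y = 3: RHS = 364 is not a perfect cube.
  y = -3: RHS = -338 is not a perfect cube.
Continuing the search up to |y| = 30 finds no further solutions beyond those listed.
Collected solutions: (0, -1).

Solutions (with |y| ≤ 30): (0, -1).


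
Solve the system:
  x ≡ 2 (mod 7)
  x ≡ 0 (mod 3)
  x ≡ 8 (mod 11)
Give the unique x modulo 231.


Moduli 7, 3, 11 are pairwise coprime; by CRT there is a unique solution modulo M = 7 · 3 · 11 = 231.
Solve pairwise, accumulating the modulus:
  Start with x ≡ 2 (mod 7).
  Combine with x ≡ 0 (mod 3): since gcd(7, 3) = 1, we get a unique residue mod 21.
    Write x = 2 + 7·t and substitute into x ≡ 0 (mod 3): 7·t ≡ 0 − 2 = -2 (mod 3).
    Reduce coefficients mod 3: 1·t ≡ 1 (mod 3).
    So t ≡ 1 (mod 3).
    Then x = 2 + 7·1 = 9, valid modulo lcm(7, 3) = 21: x ≡ 9 (mod 21).
  Combine with x ≡ 8 (mod 11): since gcd(21, 11) = 1, we get a unique residue mod 231.
    Write x = 9 + 21·t and substitute into x ≡ 8 (mod 11): 21·t ≡ 8 − 9 = -1 (mod 11).
    Reduce coefficients mod 11: 10·t ≡ 10 (mod 11).
    The inverse of 10 mod 11 is 10 (since 10·10 = 100 = 9·11 + 1), so t ≡ 10·10 = 100 ≡ 1 (mod 11).
    Then x = 9 + 21·1 = 30, valid modulo lcm(21, 11) = 231: x ≡ 30 (mod 231).
Verify: 30 mod 7 = 2 ✓, 30 mod 3 = 0 ✓, 30 mod 11 = 8 ✓.

x ≡ 30 (mod 231).


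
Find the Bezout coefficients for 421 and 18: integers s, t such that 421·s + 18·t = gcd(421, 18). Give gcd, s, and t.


Euclidean algorithm on (421, 18) — divide until remainder is 0:
  421 = 23 · 18 + 7
  18 = 2 · 7 + 4
  7 = 1 · 4 + 3
  4 = 1 · 3 + 1
  3 = 3 · 1 + 0
gcd(421, 18) = 1.
Track Bezout coefficients alongside the remainders: start with r₀ = 421 = a·1 + b·0 (s = 1, t = 0) and r₁ = 18 = a·0 + b·1 (s = 0, t = 1); each new remainder r_{k+1} = r_{k-1} − q_k·r_k inherits s_{k+1} = s_{k-1} − q_k·s_k, t_{k+1} = t_{k-1} − q_k·t_k, so r_k = a·s_k + b·t_k at every step:
  q = 23: r = 7, s = 1 − 23·0 = 1, t = 0 − 23·1 = -23  (check: 421·1 + 18·(-23) = 7)
  q = 2: r = 4, s = 0 − 2·1 = -2, t = 1 − 2·(-23) = 47  (check: 421·(-2) + 18·47 = 4)
  q = 1: r = 3, s = 1 − 1·(-2) = 3, t = -23 − 1·47 = -70  (check: 421·3 + 18·(-70) = 3)
  q = 1: r = 1, s = -2 − 1·3 = -5, t = 47 − 1·(-70) = 117  (check: 421·(-5) + 18·117 = 1)
The row with r = 1 (the gcd) gives the Bezout coefficients s = -5, t = 117.
Result: 421 · (-5) + 18 · (117) = 1.

gcd(421, 18) = 1; s = -5, t = 117 (check: 421·(-5) + 18·117 = 1).


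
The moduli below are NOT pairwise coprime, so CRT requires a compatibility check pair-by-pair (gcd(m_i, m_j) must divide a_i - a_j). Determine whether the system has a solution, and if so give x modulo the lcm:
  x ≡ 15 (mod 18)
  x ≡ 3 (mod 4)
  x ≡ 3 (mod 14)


Moduli 18, 4, 14 are not pairwise coprime, so CRT works modulo lcm(m_i) when all pairwise compatibility conditions hold.
Pairwise compatibility: gcd(m_i, m_j) must divide a_i - a_j for every pair.
Merge one congruence at a time:
  Start: x ≡ 15 (mod 18).
  Combine with x ≡ 3 (mod 4): gcd(18, 4) = 2; 3 - 15 = -12, which IS divisible by 2, so compatible.
    Write x = 15 + 18·t and substitute into x ≡ 3 (mod 4): 18·t ≡ 3 − 15 = -12 (mod 4).
    Divide the congruence (and modulus) by g = 2: 9·t ≡ -6 (mod 2).
    Reduce coefficients mod 2: 1·t ≡ 0 (mod 2).
    So t ≡ 0 (mod 2).
    Then x = 15 + 18·0 = 15, valid modulo lcm(18, 4) = 36: x ≡ 15 (mod 36).
  Combine with x ≡ 3 (mod 14): gcd(36, 14) = 2; 3 - 15 = -12, which IS divisible by 2, so compatible.
    Write x = 15 + 36·t and substitute into x ≡ 3 (mod 14): 36·t ≡ 3 − 15 = -12 (mod 14).
    Divide the congruence (and modulus) by g = 2: 18·t ≡ -6 (mod 7).
    Reduce coefficients mod 7: 4·t ≡ 1 (mod 7).
    The inverse of 4 mod 7 is 2 (since 4·2 = 8 = 1·7 + 1), so t ≡ 2·1 = 2 ≡ 2 (mod 7).
    Then x = 15 + 36·2 = 87, valid modulo lcm(36, 14) = 252: x ≡ 87 (mod 252).
Verify: 87 mod 18 = 15, 87 mod 4 = 3, 87 mod 14 = 3.

x ≡ 87 (mod 252).


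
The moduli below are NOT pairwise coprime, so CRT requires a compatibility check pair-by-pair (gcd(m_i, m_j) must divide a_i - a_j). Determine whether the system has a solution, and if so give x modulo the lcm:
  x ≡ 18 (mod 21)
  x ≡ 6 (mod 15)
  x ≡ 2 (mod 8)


Moduli 21, 15, 8 are not pairwise coprime, so CRT works modulo lcm(m_i) when all pairwise compatibility conditions hold.
Pairwise compatibility: gcd(m_i, m_j) must divide a_i - a_j for every pair.
Merge one congruence at a time:
  Start: x ≡ 18 (mod 21).
  Combine with x ≡ 6 (mod 15): gcd(21, 15) = 3; 6 - 18 = -12, which IS divisible by 3, so compatible.
    Write x = 18 + 21·t and substitute into x ≡ 6 (mod 15): 21·t ≡ 6 − 18 = -12 (mod 15).
    Divide the congruence (and modulus) by g = 3: 7·t ≡ -4 (mod 5).
    Reduce coefficients mod 5: 2·t ≡ 1 (mod 5).
    The inverse of 2 mod 5 is 3 (since 2·3 = 6 = 1·5 + 1), so t ≡ 3·1 = 3 ≡ 3 (mod 5).
    Then x = 18 + 21·3 = 81, valid modulo lcm(21, 15) = 105: x ≡ 81 (mod 105).
  Combine with x ≡ 2 (mod 8): gcd(105, 8) = 1; 2 - 81 = -79, which IS divisible by 1, so compatible.
    Write x = 81 + 105·t and substitute into x ≡ 2 (mod 8): 105·t ≡ 2 − 81 = -79 (mod 8).
    Reduce coefficients mod 8: 1·t ≡ 1 (mod 8).
    So t ≡ 1 (mod 8).
    Then x = 81 + 105·1 = 186, valid modulo lcm(105, 8) = 840: x ≡ 186 (mod 840).
Verify: 186 mod 21 = 18, 186 mod 15 = 6, 186 mod 8 = 2.

x ≡ 186 (mod 840).


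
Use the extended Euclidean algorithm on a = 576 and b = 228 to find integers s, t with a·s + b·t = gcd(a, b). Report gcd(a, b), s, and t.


Euclidean algorithm on (576, 228) — divide until remainder is 0:
  576 = 2 · 228 + 120
  228 = 1 · 120 + 108
  120 = 1 · 108 + 12
  108 = 9 · 12 + 0
gcd(576, 228) = 12.
Track Bezout coefficients alongside the remainders: start with r₀ = 576 = a·1 + b·0 (s = 1, t = 0) and r₁ = 228 = a·0 + b·1 (s = 0, t = 1); each new remainder r_{k+1} = r_{k-1} − q_k·r_k inherits s_{k+1} = s_{k-1} − q_k·s_k, t_{k+1} = t_{k-1} − q_k·t_k, so r_k = a·s_k + b·t_k at every step:
  q = 2: r = 120, s = 1 − 2·0 = 1, t = 0 − 2·1 = -2  (check: 576·1 + 228·(-2) = 120)
  q = 1: r = 108, s = 0 − 1·1 = -1, t = 1 − 1·(-2) = 3  (check: 576·(-1) + 228·3 = 108)
  q = 1: r = 12, s = 1 − 1·(-1) = 2, t = -2 − 1·3 = -5  (check: 576·2 + 228·(-5) = 12)
The row with r = 12 (the gcd) gives the Bezout coefficients s = 2, t = -5.
Result: 576 · (2) + 228 · (-5) = 12.

gcd(576, 228) = 12; s = 2, t = -5 (check: 576·2 + 228·(-5) = 12).


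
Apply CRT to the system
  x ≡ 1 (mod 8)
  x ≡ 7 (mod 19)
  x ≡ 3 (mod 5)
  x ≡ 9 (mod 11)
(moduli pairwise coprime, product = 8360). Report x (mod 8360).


Product of moduli M = 8 · 19 · 5 · 11 = 8360.
Merge one congruence at a time:
  Start: x ≡ 1 (mod 8).
  Combine with x ≡ 7 (mod 19); new modulus lcm = 152.
    Write x = 1 + 8·t and substitute into x ≡ 7 (mod 19): 8·t ≡ 7 − 1 = 6 (mod 19).
    The inverse of 8 mod 19 is 12 (since 8·12 = 96 = 5·19 + 1), so t ≡ 12·6 = 72 ≡ 15 (mod 19).
    Then x = 1 + 8·15 = 121, valid modulo lcm(8, 19) = 152: x ≡ 121 (mod 152).
  Combine with x ≡ 3 (mod 5); new modulus lcm = 760.
    Write x = 121 + 152·t and substitute into x ≡ 3 (mod 5): 152·t ≡ 3 − 121 = -118 (mod 5).
    Reduce coefficients mod 5: 2·t ≡ 2 (mod 5).
    The inverse of 2 mod 5 is 3 (since 2·3 = 6 = 1·5 + 1), so t ≡ 3·2 = 6 ≡ 1 (mod 5).
    Then x = 121 + 152·1 = 273, valid modulo lcm(152, 5) = 760: x ≡ 273 (mod 760).
  Combine with x ≡ 9 (mod 11); new modulus lcm = 8360.
    Write x = 273 + 760·t and substitute into x ≡ 9 (mod 11): 760·t ≡ 9 − 273 = -264 (mod 11).
    Reduce coefficients mod 11: 1·t ≡ 0 (mod 11).
    So t ≡ 0 (mod 11).
    Then x = 273 + 760·0 = 273, valid modulo lcm(760, 11) = 8360: x ≡ 273 (mod 8360).
Verify against each original: 273 mod 8 = 1, 273 mod 19 = 7, 273 mod 5 = 3, 273 mod 11 = 9.

x ≡ 273 (mod 8360).


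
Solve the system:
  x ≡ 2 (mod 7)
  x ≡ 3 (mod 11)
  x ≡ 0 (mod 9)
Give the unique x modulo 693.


Moduli 7, 11, 9 are pairwise coprime; by CRT there is a unique solution modulo M = 7 · 11 · 9 = 693.
Solve pairwise, accumulating the modulus:
  Start with x ≡ 2 (mod 7).
  Combine with x ≡ 3 (mod 11): since gcd(7, 11) = 1, we get a unique residue mod 77.
    Write x = 2 + 7·t and substitute into x ≡ 3 (mod 11): 7·t ≡ 3 − 2 = 1 (mod 11).
    The inverse of 7 mod 11 is 8 (since 7·8 = 56 = 5·11 + 1), so t ≡ 8·1 = 8 ≡ 8 (mod 11).
    Then x = 2 + 7·8 = 58, valid modulo lcm(7, 11) = 77: x ≡ 58 (mod 77).
  Combine with x ≡ 0 (mod 9): since gcd(77, 9) = 1, we get a unique residue mod 693.
    Write x = 58 + 77·t and substitute into x ≡ 0 (mod 9): 77·t ≡ 0 − 58 = -58 (mod 9).
    Reduce coefficients mod 9: 5·t ≡ 5 (mod 9).
    The inverse of 5 mod 9 is 2 (since 5·2 = 10 = 1·9 + 1), so t ≡ 2·5 = 10 ≡ 1 (mod 9).
    Then x = 58 + 77·1 = 135, valid modulo lcm(77, 9) = 693: x ≡ 135 (mod 693).
Verify: 135 mod 7 = 2 ✓, 135 mod 11 = 3 ✓, 135 mod 9 = 0 ✓.

x ≡ 135 (mod 693).


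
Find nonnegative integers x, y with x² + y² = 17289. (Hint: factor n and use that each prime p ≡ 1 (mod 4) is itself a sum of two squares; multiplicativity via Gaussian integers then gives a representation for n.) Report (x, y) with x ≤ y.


Step 1: Factor n = 17289 = 3^2 · 17 · 113.
Step 2: Check the mod-4 condition on each prime factor: 3 ≡ 3 (mod 4), exponent 2 (must be even); 17 ≡ 1 (mod 4), exponent 1; 113 ≡ 1 (mod 4), exponent 1.
All primes ≡ 3 (mod 4) appear to even exponent (or don't appear), so by the two-squares theorem n IS expressible as a sum of two squares.
Step 3: Build a representation. Group n = k² · m with k = 3 and m = 17 · 113 = 1921 (a product of primes ≡ 1 (mod 4)); a representation of m scales to one of n via (k·x)² + (k·y)² = k²(x² + y²). Each prime p ≡ 1 (mod 4) is itself a sum of two squares; find a² by testing p − a² for a perfect square:
  17: 17 − 1² = 16 = 4² ⇒ 17 = 1² + 4².
  113: 113 − 1² = 112, 113 − 2² = 109, 113 − 3² = 104, 113 − 4² = 97, 113 − 5² = 88, 113 − 6² = 77, 113 − 7² = 64 = 8² ⇒ 113 = 7² + 8².
  Combine using the Brahmagupta–Fibonacci identity (a² + b²)(c² + d²) = (ac − bd)² + (ad + bc)² = (ac + bd)² + (ad − bc)²:
  17 · 113 = 1921: from (1² + 4²)(7² + 8²), take (1·7 − 4·8, 1·8 + 4·7) = (7 − 32, 8 + 28) = (-25, 36); dropping signs (only squares matter) gives (25, 36); check 25² + 36² = 625 + 1296 = 1921 ✓.
  Scale by k = 3: (3·25, 3·36) = (75, 108).
Step 4: Order so x ≤ y and verify: 75² + 108² = 5625 + 11664 = 17289 = n. ✓

n = 17289 = 75² + 108² (one valid representation with x ≤ y).


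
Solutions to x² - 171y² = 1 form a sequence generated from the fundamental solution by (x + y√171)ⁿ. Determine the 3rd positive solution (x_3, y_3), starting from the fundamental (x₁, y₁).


Step 1: Find the fundamental solution (x₁, y₁) of x² - 171y² = 1.
  Expand √171 as a continued fraction. a₀ = ⌊√171⌋ = 13; iterate m_{k+1} = d_k·a_k − m_k, d_{k+1} = (171 − m_{k+1}²)/d_k, a_{k+1} = ⌊(a₀ + m_{k+1})/d_{k+1}⌋ (starting m₀ = 0, d₀ = 1), with convergents p_k = a_k·p_{k-1} + p_{k-2}, q_k = a_k·q_{k-1} + q_{k-2} (p₋₁ = 1, q₋₁ = 0):
  k = 0: a₀ = 13; p₀/q₀ = 13/1; p₀² − 171·q₀² = 169 − 171 = -2.
  k = 1: m = 13, d = 2, a = ⌊(13 + 13)/2⌋ = 13; p/q = (13·13 + 1)/(13·1 + 0) = 170/13; p² − 171·q² = 28900 − 28899 = 1.
  The first convergent with p² − 171·q² = 1 gives the fundamental solution (x₁, y₁) = (170, 13).
Step 2: Apply the recurrence (x_{n+1}, y_{n+1}) = (x₁x_n + 171y₁y_n, x₁y_n + y₁x_n) repeatedly.
  From (x_1, y_1) = (170, 13): x_2 = 170·170 + 171·13·13 = 57799; y_2 = 170·13 + 13·170 = 4420.
  From (x_2, y_2) = (57799, 4420): x_3 = 170·57799 + 171·13·4420 = 19651490; y_3 = 170·4420 + 13·57799 = 1502787.
Step 3: Verify x_3² - 171·y_3² = 386181059220100 - 386181059220099 = 1 (should be 1). ✓

(x_1, y_1) = (170, 13); (x_3, y_3) = (19651490, 1502787).


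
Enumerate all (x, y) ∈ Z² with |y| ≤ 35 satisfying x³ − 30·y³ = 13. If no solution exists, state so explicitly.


The equation is x³ - 30y³ = 13. For fixed y, x³ = 30·y³ + 13, so a solution requires the RHS to be a perfect cube.
Strategy: iterate y from -35 to 35, compute RHS = 30·y³ + 13, and check whether it is a (positive or negative) perfect cube.
Check small values of y:
  y = 0: RHS = 13 is not a perfect cube.
  y = 1: RHS = 43 is not a perfect cube.
  y = -1: RHS = -17 is not a perfect cube.
  y = 2: RHS = 253 is not a perfect cube.
  y = -2: RHS = -227 is not a perfect cube.
  y = 3: RHS = 823 is not a perfect cube.
  y = -3: RHS = -797 is not a perfect cube.
Continuing the search up to |y| = 35 finds no solutions either.
No (x, y) in the scanned range satisfies the equation.

No integer solutions with |y| ≤ 35.


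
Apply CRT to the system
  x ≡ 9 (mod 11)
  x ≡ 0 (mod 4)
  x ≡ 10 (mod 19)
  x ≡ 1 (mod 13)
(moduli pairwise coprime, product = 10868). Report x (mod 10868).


Product of moduli M = 11 · 4 · 19 · 13 = 10868.
Merge one congruence at a time:
  Start: x ≡ 9 (mod 11).
  Combine with x ≡ 0 (mod 4); new modulus lcm = 44.
    Write x = 9 + 11·t and substitute into x ≡ 0 (mod 4): 11·t ≡ 0 − 9 = -9 (mod 4).
    Reduce coefficients mod 4: 3·t ≡ 3 (mod 4).
    The inverse of 3 mod 4 is 3 (since 3·3 = 9 = 2·4 + 1), so t ≡ 3·3 = 9 ≡ 1 (mod 4).
    Then x = 9 + 11·1 = 20, valid modulo lcm(11, 4) = 44: x ≡ 20 (mod 44).
  Combine with x ≡ 10 (mod 19); new modulus lcm = 836.
    Write x = 20 + 44·t and substitute into x ≡ 10 (mod 19): 44·t ≡ 10 − 20 = -10 (mod 19).
    Reduce coefficients mod 19: 6·t ≡ 9 (mod 19).
    The inverse of 6 mod 19 is 16 (since 6·16 = 96 = 5·19 + 1), so t ≡ 16·9 = 144 ≡ 11 (mod 19).
    Then x = 20 + 44·11 = 504, valid modulo lcm(44, 19) = 836: x ≡ 504 (mod 836).
  Combine with x ≡ 1 (mod 13); new modulus lcm = 10868.
    Write x = 504 + 836·t and substitute into x ≡ 1 (mod 13): 836·t ≡ 1 − 504 = -503 (mod 13).
    Reduce coefficients mod 13: 4·t ≡ 4 (mod 13).
    The inverse of 4 mod 13 is 10 (since 4·10 = 40 = 3·13 + 1), so t ≡ 10·4 = 40 ≡ 1 (mod 13).
    Then x = 504 + 836·1 = 1340, valid modulo lcm(836, 13) = 10868: x ≡ 1340 (mod 10868).
Verify against each original: 1340 mod 11 = 9, 1340 mod 4 = 0, 1340 mod 19 = 10, 1340 mod 13 = 1.

x ≡ 1340 (mod 10868).


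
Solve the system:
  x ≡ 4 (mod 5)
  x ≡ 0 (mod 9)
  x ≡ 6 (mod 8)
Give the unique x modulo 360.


Moduli 5, 9, 8 are pairwise coprime; by CRT there is a unique solution modulo M = 5 · 9 · 8 = 360.
Solve pairwise, accumulating the modulus:
  Start with x ≡ 4 (mod 5).
  Combine with x ≡ 0 (mod 9): since gcd(5, 9) = 1, we get a unique residue mod 45.
    Write x = 4 + 5·t and substitute into x ≡ 0 (mod 9): 5·t ≡ 0 − 4 = -4 (mod 9).
    Reduce coefficients mod 9: 5·t ≡ 5 (mod 9).
    The inverse of 5 mod 9 is 2 (since 5·2 = 10 = 1·9 + 1), so t ≡ 2·5 = 10 ≡ 1 (mod 9).
    Then x = 4 + 5·1 = 9, valid modulo lcm(5, 9) = 45: x ≡ 9 (mod 45).
  Combine with x ≡ 6 (mod 8): since gcd(45, 8) = 1, we get a unique residue mod 360.
    Write x = 9 + 45·t and substitute into x ≡ 6 (mod 8): 45·t ≡ 6 − 9 = -3 (mod 8).
    Reduce coefficients mod 8: 5·t ≡ 5 (mod 8).
    The inverse of 5 mod 8 is 5 (since 5·5 = 25 = 3·8 + 1), so t ≡ 5·5 = 25 ≡ 1 (mod 8).
    Then x = 9 + 45·1 = 54, valid modulo lcm(45, 8) = 360: x ≡ 54 (mod 360).
Verify: 54 mod 5 = 4 ✓, 54 mod 9 = 0 ✓, 54 mod 8 = 6 ✓.

x ≡ 54 (mod 360).


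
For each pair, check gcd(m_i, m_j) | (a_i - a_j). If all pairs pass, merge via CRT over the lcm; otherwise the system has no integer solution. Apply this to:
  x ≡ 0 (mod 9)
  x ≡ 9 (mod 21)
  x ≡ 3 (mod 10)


Moduli 9, 21, 10 are not pairwise coprime, so CRT works modulo lcm(m_i) when all pairwise compatibility conditions hold.
Pairwise compatibility: gcd(m_i, m_j) must divide a_i - a_j for every pair.
Merge one congruence at a time:
  Start: x ≡ 0 (mod 9).
  Combine with x ≡ 9 (mod 21): gcd(9, 21) = 3; 9 - 0 = 9, which IS divisible by 3, so compatible.
    Write x = 0 + 9·t and substitute into x ≡ 9 (mod 21): 9·t ≡ 9 − 0 = 9 (mod 21).
    Divide the congruence (and modulus) by g = 3: 3·t ≡ 3 (mod 7).
    The inverse of 3 mod 7 is 5 (since 3·5 = 15 = 2·7 + 1), so t ≡ 5·3 = 15 ≡ 1 (mod 7).
    Then x = 0 + 9·1 = 9, valid modulo lcm(9, 21) = 63: x ≡ 9 (mod 63).
  Combine with x ≡ 3 (mod 10): gcd(63, 10) = 1; 3 - 9 = -6, which IS divisible by 1, so compatible.
    Write x = 9 + 63·t and substitute into x ≡ 3 (mod 10): 63·t ≡ 3 − 9 = -6 (mod 10).
    Reduce coefficients mod 10: 3·t ≡ 4 (mod 10).
    The inverse of 3 mod 10 is 7 (since 3·7 = 21 = 2·10 + 1), so t ≡ 7·4 = 28 ≡ 8 (mod 10).
    Then x = 9 + 63·8 = 513, valid modulo lcm(63, 10) = 630: x ≡ 513 (mod 630).
Verify: 513 mod 9 = 0, 513 mod 21 = 9, 513 mod 10 = 3.

x ≡ 513 (mod 630).


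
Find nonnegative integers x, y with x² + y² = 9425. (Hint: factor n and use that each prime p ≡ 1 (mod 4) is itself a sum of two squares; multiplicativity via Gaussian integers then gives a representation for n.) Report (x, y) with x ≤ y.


Step 1: Factor n = 9425 = 5^2 · 13 · 29.
Step 2: Check the mod-4 condition on each prime factor: 5 ≡ 1 (mod 4), exponent 2; 13 ≡ 1 (mod 4), exponent 1; 29 ≡ 1 (mod 4), exponent 1.
All primes ≡ 3 (mod 4) appear to even exponent (or don't appear), so by the two-squares theorem n IS expressible as a sum of two squares.
Step 3: Build a representation. Group n = k² · m with k = 5 and m = 13 · 29 = 377 (a product of primes ≡ 1 (mod 4)); a representation of m scales to one of n via (k·x)² + (k·y)² = k²(x² + y²). Each prime p ≡ 1 (mod 4) is itself a sum of two squares; find a² by testing p − a² for a perfect square:
  13: 13 − 1² = 12, 13 − 2² = 9 = 3² ⇒ 13 = 2² + 3².
  29: 29 − 1² = 28, 29 − 2² = 25 = 5² ⇒ 29 = 2² + 5².
  Combine using the Brahmagupta–Fibonacci identity (a² + b²)(c² + d²) = (ac − bd)² + (ad + bc)² = (ac + bd)² + (ad − bc)²:
  13 · 29 = 377: from (2² + 3²)(2² + 5²), take (2·2 − 3·5, 2·5 + 3·2) = (4 − 15, 10 + 6) = (-11, 16); dropping signs (only squares matter) gives (11, 16); check 11² + 16² = 121 + 256 = 377 ✓.
  Scale by k = 5: (5·11, 5·16) = (55, 80).
Step 4: Order so x ≤ y and verify: 55² + 80² = 3025 + 6400 = 9425 = n. ✓

n = 9425 = 55² + 80² (one valid representation with x ≤ y).


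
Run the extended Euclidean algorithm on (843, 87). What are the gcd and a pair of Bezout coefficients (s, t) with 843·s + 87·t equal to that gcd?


Euclidean algorithm on (843, 87) — divide until remainder is 0:
  843 = 9 · 87 + 60
  87 = 1 · 60 + 27
  60 = 2 · 27 + 6
  27 = 4 · 6 + 3
  6 = 2 · 3 + 0
gcd(843, 87) = 3.
Track Bezout coefficients alongside the remainders: start with r₀ = 843 = a·1 + b·0 (s = 1, t = 0) and r₁ = 87 = a·0 + b·1 (s = 0, t = 1); each new remainder r_{k+1} = r_{k-1} − q_k·r_k inherits s_{k+1} = s_{k-1} − q_k·s_k, t_{k+1} = t_{k-1} − q_k·t_k, so r_k = a·s_k + b·t_k at every step:
  q = 9: r = 60, s = 1 − 9·0 = 1, t = 0 − 9·1 = -9  (check: 843·1 + 87·(-9) = 60)
  q = 1: r = 27, s = 0 − 1·1 = -1, t = 1 − 1·(-9) = 10  (check: 843·(-1) + 87·10 = 27)
  q = 2: r = 6, s = 1 − 2·(-1) = 3, t = -9 − 2·10 = -29  (check: 843·3 + 87·(-29) = 6)
  q = 4: r = 3, s = -1 − 4·3 = -13, t = 10 − 4·(-29) = 126  (check: 843·(-13) + 87·126 = 3)
The row with r = 3 (the gcd) gives the Bezout coefficients s = -13, t = 126.
Result: 843 · (-13) + 87 · (126) = 3.

gcd(843, 87) = 3; s = -13, t = 126 (check: 843·(-13) + 87·126 = 3).


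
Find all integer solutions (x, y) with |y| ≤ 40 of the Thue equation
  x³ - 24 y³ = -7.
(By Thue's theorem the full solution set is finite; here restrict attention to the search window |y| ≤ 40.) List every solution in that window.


The equation is x³ - 24y³ = -7. For fixed y, x³ = 24·y³ − 7, so a solution requires the RHS to be a perfect cube.
Strategy: iterate y from -40 to 40, compute RHS = 24·y³ − 7, and check whether it is a (positive or negative) perfect cube.
Check small values of y:
  y = 0: RHS = -7 is not a perfect cube.
  y = 1: RHS = 17 is not a perfect cube.
  y = -1: RHS = -31 is not a perfect cube.
  y = 2: RHS = 185 is not a perfect cube.
  y = -2: RHS = -199 is not a perfect cube.
  y = 3: RHS = 641 is not a perfect cube.
  y = -3: RHS = -655 is not a perfect cube.
Continuing the search up to |y| = 40 finds no solutions either.
No (x, y) in the scanned range satisfies the equation.

No integer solutions with |y| ≤ 40.


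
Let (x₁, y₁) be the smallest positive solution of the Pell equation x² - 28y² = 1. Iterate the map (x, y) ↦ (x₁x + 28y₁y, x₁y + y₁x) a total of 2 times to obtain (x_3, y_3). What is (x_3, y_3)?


Step 1: Find the fundamental solution (x₁, y₁) of x² - 28y² = 1.
  Expand √28 as a continued fraction. a₀ = ⌊√28⌋ = 5; iterate m_{k+1} = d_k·a_k − m_k, d_{k+1} = (28 − m_{k+1}²)/d_k, a_{k+1} = ⌊(a₀ + m_{k+1})/d_{k+1}⌋ (starting m₀ = 0, d₀ = 1), with convergents p_k = a_k·p_{k-1} + p_{k-2}, q_k = a_k·q_{k-1} + q_{k-2} (p₋₁ = 1, q₋₁ = 0):
  k = 0: a₀ = 5; p₀/q₀ = 5/1; p₀² − 28·q₀² = 25 − 28 = -3.
  k = 1: m = 5, d = 3, a = ⌊(5 + 5)/3⌋ = 3; p/q = (3·5 + 1)/(3·1 + 0) = 16/3; p² − 28·q² = 256 − 252 = 4.
  k = 2: m = 4, d = 4, a = ⌊(5 + 4)/4⌋ = 2; p/q = (2·16 + 5)/(2·3 + 1) = 37/7; p² − 28·q² = 1369 − 1372 = -3.
  k = 3: m = 4, d = 3, a = ⌊(5 + 4)/3⌋ = 3; p/q = (3·37 + 16)/(3·7 + 3) = 127/24; p² − 28·q² = 16129 − 16128 = 1.
  The first convergent with p² − 28·q² = 1 gives the fundamental solution (x₁, y₁) = (127, 24).
Step 2: Apply the recurrence (x_{n+1}, y_{n+1}) = (x₁x_n + 28y₁y_n, x₁y_n + y₁x_n) repeatedly.
  From (x_1, y_1) = (127, 24): x_2 = 127·127 + 28·24·24 = 32257; y_2 = 127·24 + 24·127 = 6096.
  From (x_2, y_2) = (32257, 6096): x_3 = 127·32257 + 28·24·6096 = 8193151; y_3 = 127·6096 + 24·32257 = 1548360.
Step 3: Verify x_3² - 28·y_3² = 67127723308801 - 67127723308800 = 1 (should be 1). ✓

(x_1, y_1) = (127, 24); (x_3, y_3) = (8193151, 1548360).
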